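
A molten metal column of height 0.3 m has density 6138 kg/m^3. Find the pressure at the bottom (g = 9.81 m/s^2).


Formula: P = rho * g * h
rho * g = 6138 * 9.81 = 60213.78 N/m^3
P = 60213.78 * 0.3 = 18064.1340 Pa

Final answer: 18064.1340 Pa


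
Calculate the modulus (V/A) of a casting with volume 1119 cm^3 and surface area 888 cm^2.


Formula: Casting Modulus M = V / A
M = 1119 cm^3 / 888 cm^2 = 1.2601 cm

Final answer: 1.2601 cm


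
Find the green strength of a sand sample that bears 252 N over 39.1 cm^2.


Formula: Compressive Strength = Force / Area
Strength = 252 N / 39.1 cm^2 = 6.4450 N/cm^2

Answer: 6.4450 N/cm^2


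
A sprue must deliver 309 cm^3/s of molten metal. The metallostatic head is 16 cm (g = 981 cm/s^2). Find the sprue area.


Formula: v = sqrt(2*g*h), A = Q/v
Velocity: v = sqrt(2 * 981 * 16) = sqrt(31392) = 177.1779 cm/s
Sprue area: A = Q / v = 309 / 177.1779 = 1.7440 cm^2

Final answer: 1.7440 cm^2


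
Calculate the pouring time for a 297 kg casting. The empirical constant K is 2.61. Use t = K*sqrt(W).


Formula: t = K * sqrt(W)
sqrt(W) = sqrt(297) = 17.23369
t = 2.61 * 17.23369 = 44.9799 s


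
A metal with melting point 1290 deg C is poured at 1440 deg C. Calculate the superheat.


Formula: Superheat = T_pour - T_melt
Superheat = 1440 - 1290 = 150 deg C

Final answer: 150 deg C


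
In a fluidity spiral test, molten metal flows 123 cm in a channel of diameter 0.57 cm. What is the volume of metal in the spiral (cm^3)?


Formula: V = pi * (d/2)^2 * L  (cylinder volume)
Radius = 0.57/2 = 0.285 cm
V = pi * 0.285^2 * 123 = 31.3866 cm^3


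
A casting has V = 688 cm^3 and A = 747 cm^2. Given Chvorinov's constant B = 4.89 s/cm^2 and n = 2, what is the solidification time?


Formula: t_s = B * (V/A)^n  (Chvorinov's rule, n=2)
Modulus M = V/A = 688/747 = 0.921017 cm
M^2 = 0.921017^2 = 0.848272 cm^2
t_s = 4.89 * 0.848272 = 4.1481 s

Final answer: 4.1481 s


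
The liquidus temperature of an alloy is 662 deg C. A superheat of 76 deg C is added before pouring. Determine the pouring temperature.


Formula: T_pour = T_melt + Superheat
T_pour = 662 + 76 = 738 deg C

Answer: 738 deg C


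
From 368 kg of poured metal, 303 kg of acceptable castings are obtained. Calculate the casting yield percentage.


Formula: Casting Yield = (W_good / W_total) * 100
Yield = (303 kg / 368 kg) * 100 = 82.3370%

82.3370%


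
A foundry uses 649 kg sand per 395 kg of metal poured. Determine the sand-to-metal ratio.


Formula: Sand-to-Metal Ratio = W_sand / W_metal
Ratio = 649 kg / 395 kg = 1.6430


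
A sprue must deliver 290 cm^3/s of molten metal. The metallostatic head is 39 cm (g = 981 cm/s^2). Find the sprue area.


Formula: v = sqrt(2*g*h), A = Q/v
Velocity: v = sqrt(2 * 981 * 39) = sqrt(76518) = 276.6189 cm/s
Sprue area: A = Q / v = 290 / 276.6189 = 1.0484 cm^2

Final answer: 1.0484 cm^2


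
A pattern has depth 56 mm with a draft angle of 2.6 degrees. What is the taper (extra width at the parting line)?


Formula: taper = depth * tan(draft_angle)
tan(2.6 deg) = 0.0454097
taper = 56 mm * 0.0454097 = 2.5429 mm

Final answer: 2.5429 mm


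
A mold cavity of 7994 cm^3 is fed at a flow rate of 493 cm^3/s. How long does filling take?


Formula: t_fill = V_mold / Q_flow
t = 7994 cm^3 / 493 cm^3/s = 16.2150 s


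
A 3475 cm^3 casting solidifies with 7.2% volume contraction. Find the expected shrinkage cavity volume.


Formula: V_shrink = V_casting * shrinkage_pct / 100
V_shrink = 3475 cm^3 * 7.2 / 100 = 250.2000 cm^3

Answer: 250.2000 cm^3


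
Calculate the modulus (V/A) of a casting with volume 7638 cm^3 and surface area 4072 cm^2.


Formula: Casting Modulus M = V / A
M = 7638 cm^3 / 4072 cm^2 = 1.8757 cm


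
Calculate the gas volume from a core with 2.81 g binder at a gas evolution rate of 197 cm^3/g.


Formula: V_gas = W_binder * gas_evolution_rate
V = 2.81 g * 197 cm^3/g = 553.5700 cm^3

Answer: 553.5700 cm^3


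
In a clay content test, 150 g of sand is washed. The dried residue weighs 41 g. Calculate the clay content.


Formula: Clay% = (W_total - W_washed) / W_total * 100
Clay mass = 150 - 41 = 109 g
Clay% = 109 / 150 * 100 = 72.6667%

Final answer: 72.6667%


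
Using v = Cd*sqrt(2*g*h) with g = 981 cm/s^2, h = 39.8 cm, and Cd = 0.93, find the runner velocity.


Formula: v = Cd * sqrt(2 * g * h)  (Torricelli with discharge coefficient)
2*g*h = 2 * 981 * 39.8 = 78087.6 cm^2/s^2
sqrt(78087.6) = 279.44159 cm/s
v = 0.93 * 279.44159 = 259.8807 cm/s

Final answer: 259.8807 cm/s


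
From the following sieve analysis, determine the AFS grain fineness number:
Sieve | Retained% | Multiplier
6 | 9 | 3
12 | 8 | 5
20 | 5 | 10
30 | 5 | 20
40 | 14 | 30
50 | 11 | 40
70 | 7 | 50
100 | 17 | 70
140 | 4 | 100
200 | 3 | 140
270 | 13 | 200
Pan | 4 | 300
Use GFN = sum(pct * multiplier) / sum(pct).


Formula: GFN = sum(pct * multiplier) / sum(pct)
sum(pct * multiplier) = 7237
sum(pct) = 100
GFN = 7237 / 100 = 72.37

72.37


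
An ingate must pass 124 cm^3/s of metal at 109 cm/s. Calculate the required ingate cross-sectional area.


Formula: A_ingate = Q / v  (continuity equation)
A = 124 cm^3/s / 109 cm/s = 1.1376 cm^2

Final answer: 1.1376 cm^2


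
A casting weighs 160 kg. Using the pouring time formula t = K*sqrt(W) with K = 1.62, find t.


Formula: t = K * sqrt(W)
sqrt(W) = sqrt(160) = 12.64911
t = 1.62 * 12.64911 = 20.4916 s

20.4916 s


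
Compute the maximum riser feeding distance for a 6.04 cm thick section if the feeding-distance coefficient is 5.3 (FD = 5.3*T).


Formula: FD = 5.3 * T  (riser feeding-distance rule)
FD = 5.3 * 6.04 cm = 32.0120 cm

Final answer: 32.0120 cm


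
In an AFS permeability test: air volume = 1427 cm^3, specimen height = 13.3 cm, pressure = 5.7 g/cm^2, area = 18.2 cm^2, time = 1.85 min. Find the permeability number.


Formula: Permeability Number P = (V * H) / (p * A * t)
Numerator: V * H = 1427 * 13.3 = 18979.1
Denominator: p * A * t = 5.7 * 18.2 * 1.85 = 191.919
P = 18979.1 / 191.919 = 98.8912


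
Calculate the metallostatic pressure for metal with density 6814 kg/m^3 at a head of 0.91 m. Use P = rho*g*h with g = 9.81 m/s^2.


Formula: P = rho * g * h
rho * g = 6814 * 9.81 = 66845.34 N/m^3
P = 66845.34 * 0.91 = 60829.2594 Pa

Final answer: 60829.2594 Pa


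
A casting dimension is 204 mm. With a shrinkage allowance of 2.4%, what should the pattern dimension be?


Formula: L_pattern = L_casting * (1 + shrinkage_rate/100)
Shrinkage factor = 1 + 2.4/100 = 1.024
L_pattern = 204 mm * 1.024 = 208.8960 mm

208.8960 mm


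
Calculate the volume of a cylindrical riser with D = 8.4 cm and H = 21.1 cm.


Formula: V = pi * (D/2)^2 * H  (cylinder volume)
Radius = D/2 = 8.4/2 = 4.2 cm
V = pi * 4.2^2 * 21.1 = 1169.3134 cm^3

1169.3134 cm^3


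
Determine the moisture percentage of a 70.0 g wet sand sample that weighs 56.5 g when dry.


Formula: MC = (W_wet - W_dry) / W_wet * 100
Water mass = 70.0 - 56.5 = 13.5 g
MC = 13.5 / 70.0 * 100 = 19.2857%


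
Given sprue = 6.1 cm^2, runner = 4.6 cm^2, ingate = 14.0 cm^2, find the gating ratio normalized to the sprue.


Sprue:Runner:Ingate = 1 : 4.6/6.1 : 14.0/6.1 = 1:0.75:2.30

Answer: 1:0.75:2.30


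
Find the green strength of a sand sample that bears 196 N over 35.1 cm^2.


Formula: Compressive Strength = Force / Area
Strength = 196 N / 35.1 cm^2 = 5.5840 N/cm^2


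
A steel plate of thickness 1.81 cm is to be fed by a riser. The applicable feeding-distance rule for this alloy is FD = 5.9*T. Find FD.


Formula: FD = 5.9 * T  (riser feeding-distance rule)
FD = 5.9 * 1.81 cm = 10.6790 cm

Answer: 10.6790 cm


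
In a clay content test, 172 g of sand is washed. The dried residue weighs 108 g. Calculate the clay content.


Formula: Clay% = (W_total - W_washed) / W_total * 100
Clay mass = 172 - 108 = 64 g
Clay% = 64 / 172 * 100 = 37.2093%

37.2093%


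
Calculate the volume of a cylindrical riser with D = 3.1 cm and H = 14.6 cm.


Formula: V = pi * (D/2)^2 * H  (cylinder volume)
Radius = D/2 = 3.1/2 = 1.55 cm
V = pi * 1.55^2 * 14.6 = 110.1961 cm^3

Final answer: 110.1961 cm^3


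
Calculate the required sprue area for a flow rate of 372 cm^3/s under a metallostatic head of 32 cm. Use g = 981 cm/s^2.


Formula: v = sqrt(2*g*h), A = Q/v
Velocity: v = sqrt(2 * 981 * 32) = sqrt(62784) = 250.5674 cm/s
Sprue area: A = Q / v = 372 / 250.5674 = 1.4846 cm^2


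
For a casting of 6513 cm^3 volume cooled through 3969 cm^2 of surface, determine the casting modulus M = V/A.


Formula: Casting Modulus M = V / A
M = 6513 cm^3 / 3969 cm^2 = 1.6410 cm

Answer: 1.6410 cm


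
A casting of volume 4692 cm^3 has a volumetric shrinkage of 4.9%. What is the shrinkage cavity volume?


Formula: V_shrink = V_casting * shrinkage_pct / 100
V_shrink = 4692 cm^3 * 4.9 / 100 = 229.9080 cm^3


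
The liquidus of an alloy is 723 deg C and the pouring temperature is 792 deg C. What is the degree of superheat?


Formula: Superheat = T_pour - T_melt
Superheat = 792 - 723 = 69 deg C


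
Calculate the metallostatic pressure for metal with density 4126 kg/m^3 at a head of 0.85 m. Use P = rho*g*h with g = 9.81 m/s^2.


Formula: P = rho * g * h
rho * g = 4126 * 9.81 = 40476.06 N/m^3
P = 40476.06 * 0.85 = 34404.6510 Pa

34404.6510 Pa


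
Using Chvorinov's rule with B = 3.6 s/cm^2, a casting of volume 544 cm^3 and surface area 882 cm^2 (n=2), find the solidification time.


Formula: t_s = B * (V/A)^n  (Chvorinov's rule, n=2)
Modulus M = V/A = 544/882 = 0.616780 cm
M^2 = 0.616780^2 = 0.380418 cm^2
t_s = 3.6 * 0.380418 = 1.3695 s

Final answer: 1.3695 s


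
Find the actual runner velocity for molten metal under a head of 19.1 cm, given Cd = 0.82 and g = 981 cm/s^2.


Formula: v = Cd * sqrt(2 * g * h)  (Torricelli with discharge coefficient)
2*g*h = 2 * 981 * 19.1 = 37474.2 cm^2/s^2
sqrt(37474.2) = 193.58254 cm/s
v = 0.82 * 193.58254 = 158.7377 cm/s

Answer: 158.7377 cm/s


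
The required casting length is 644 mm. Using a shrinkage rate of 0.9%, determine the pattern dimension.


Formula: L_pattern = L_casting * (1 + shrinkage_rate/100)
Shrinkage factor = 1 + 0.9/100 = 1.009
L_pattern = 644 mm * 1.009 = 649.7960 mm

649.7960 mm


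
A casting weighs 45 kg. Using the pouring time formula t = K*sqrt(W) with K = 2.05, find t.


Formula: t = K * sqrt(W)
sqrt(W) = sqrt(45) = 6.70820
t = 2.05 * 6.70820 = 13.7518 s

Final answer: 13.7518 s


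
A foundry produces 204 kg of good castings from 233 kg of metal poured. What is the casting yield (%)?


Formula: Casting Yield = (W_good / W_total) * 100
Yield = (204 kg / 233 kg) * 100 = 87.5536%


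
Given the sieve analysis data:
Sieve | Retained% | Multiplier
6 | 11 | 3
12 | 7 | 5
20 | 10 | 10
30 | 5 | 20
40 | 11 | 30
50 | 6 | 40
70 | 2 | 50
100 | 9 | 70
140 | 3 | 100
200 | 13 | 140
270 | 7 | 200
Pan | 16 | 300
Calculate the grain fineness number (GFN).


Formula: GFN = sum(pct * multiplier) / sum(pct)
sum(pct * multiplier) = 9888
sum(pct) = 100
GFN = 9888 / 100 = 98.88

98.88


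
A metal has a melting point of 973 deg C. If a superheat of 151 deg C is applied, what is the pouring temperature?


Formula: T_pour = T_melt + Superheat
T_pour = 973 + 151 = 1124 deg C

Answer: 1124 deg C


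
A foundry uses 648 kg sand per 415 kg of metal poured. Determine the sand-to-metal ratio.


Formula: Sand-to-Metal Ratio = W_sand / W_metal
Ratio = 648 kg / 415 kg = 1.5614


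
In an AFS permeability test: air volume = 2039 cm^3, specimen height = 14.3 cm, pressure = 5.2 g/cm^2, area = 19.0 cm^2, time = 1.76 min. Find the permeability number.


Formula: Permeability Number P = (V * H) / (p * A * t)
Numerator: V * H = 2039 * 14.3 = 29157.7
Denominator: p * A * t = 5.2 * 19.0 * 1.76 = 173.888
P = 29157.7 / 173.888 = 167.6809

Answer: 167.6809


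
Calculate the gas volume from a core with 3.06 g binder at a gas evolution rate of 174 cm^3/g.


Formula: V_gas = W_binder * gas_evolution_rate
V = 3.06 g * 174 cm^3/g = 532.4400 cm^3

532.4400 cm^3


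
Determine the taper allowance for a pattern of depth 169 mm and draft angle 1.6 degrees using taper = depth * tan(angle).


Formula: taper = depth * tan(draft_angle)
tan(1.6 deg) = 0.0279325
taper = 169 mm * 0.0279325 = 4.7206 mm

Answer: 4.7206 mm


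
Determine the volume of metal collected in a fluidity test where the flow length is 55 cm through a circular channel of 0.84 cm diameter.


Formula: V = pi * (d/2)^2 * L  (cylinder volume)
Radius = 0.84/2 = 0.42 cm
V = pi * 0.42^2 * 55 = 30.4797 cm^3

Answer: 30.4797 cm^3


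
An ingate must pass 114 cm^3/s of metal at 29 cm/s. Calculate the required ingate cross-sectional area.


Formula: A_ingate = Q / v  (continuity equation)
A = 114 cm^3/s / 29 cm/s = 3.9310 cm^2

Answer: 3.9310 cm^2


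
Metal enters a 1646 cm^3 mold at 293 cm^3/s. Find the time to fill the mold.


Formula: t_fill = V_mold / Q_flow
t = 1646 cm^3 / 293 cm^3/s = 5.6177 s

Answer: 5.6177 s


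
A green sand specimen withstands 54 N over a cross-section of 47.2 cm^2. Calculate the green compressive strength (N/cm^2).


Formula: Compressive Strength = Force / Area
Strength = 54 N / 47.2 cm^2 = 1.1441 N/cm^2

Final answer: 1.1441 N/cm^2


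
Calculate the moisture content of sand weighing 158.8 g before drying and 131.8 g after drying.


Formula: MC = (W_wet - W_dry) / W_wet * 100
Water mass = 158.8 - 131.8 = 27.0 g
MC = 27.0 / 158.8 * 100 = 17.0025%


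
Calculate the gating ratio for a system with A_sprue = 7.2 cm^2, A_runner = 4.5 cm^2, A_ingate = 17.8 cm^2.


Sprue:Runner:Ingate = 1 : 4.5/7.2 : 17.8/7.2 = 1:0.63:2.47

Final answer: 1:0.63:2.47


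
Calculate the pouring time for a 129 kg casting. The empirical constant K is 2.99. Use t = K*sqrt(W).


Formula: t = K * sqrt(W)
sqrt(W) = sqrt(129) = 11.35782
t = 2.99 * 11.35782 = 33.9599 s


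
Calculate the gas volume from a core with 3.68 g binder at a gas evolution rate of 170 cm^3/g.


Formula: V_gas = W_binder * gas_evolution_rate
V = 3.68 g * 170 cm^3/g = 625.6000 cm^3


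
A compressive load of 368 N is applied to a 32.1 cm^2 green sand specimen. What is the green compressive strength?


Formula: Compressive Strength = Force / Area
Strength = 368 N / 32.1 cm^2 = 11.4642 N/cm^2


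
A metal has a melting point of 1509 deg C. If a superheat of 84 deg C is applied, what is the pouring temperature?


Formula: T_pour = T_melt + Superheat
T_pour = 1509 + 84 = 1593 deg C

1593 deg C


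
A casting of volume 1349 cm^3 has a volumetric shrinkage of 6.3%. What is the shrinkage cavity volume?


Formula: V_shrink = V_casting * shrinkage_pct / 100
V_shrink = 1349 cm^3 * 6.3 / 100 = 84.9870 cm^3

84.9870 cm^3


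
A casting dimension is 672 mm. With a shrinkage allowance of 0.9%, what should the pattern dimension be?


Formula: L_pattern = L_casting * (1 + shrinkage_rate/100)
Shrinkage factor = 1 + 0.9/100 = 1.009
L_pattern = 672 mm * 1.009 = 678.0480 mm


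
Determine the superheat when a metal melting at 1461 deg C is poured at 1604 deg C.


Formula: Superheat = T_pour - T_melt
Superheat = 1604 - 1461 = 143 deg C

Answer: 143 deg C


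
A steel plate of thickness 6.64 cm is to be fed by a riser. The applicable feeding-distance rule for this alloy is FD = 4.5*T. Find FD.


Formula: FD = 4.5 * T  (riser feeding-distance rule)
FD = 4.5 * 6.64 cm = 29.8800 cm

29.8800 cm


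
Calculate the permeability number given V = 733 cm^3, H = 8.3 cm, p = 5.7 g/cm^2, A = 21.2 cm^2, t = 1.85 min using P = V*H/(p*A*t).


Formula: Permeability Number P = (V * H) / (p * A * t)
Numerator: V * H = 733 * 8.3 = 6083.9
Denominator: p * A * t = 5.7 * 21.2 * 1.85 = 223.554
P = 6083.9 / 223.554 = 27.2145

Final answer: 27.2145


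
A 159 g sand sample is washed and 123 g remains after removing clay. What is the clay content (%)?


Formula: Clay% = (W_total - W_washed) / W_total * 100
Clay mass = 159 - 123 = 36 g
Clay% = 36 / 159 * 100 = 22.6415%

Final answer: 22.6415%


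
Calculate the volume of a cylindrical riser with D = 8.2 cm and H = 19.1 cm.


Formula: V = pi * (D/2)^2 * H  (cylinder volume)
Radius = D/2 = 8.2/2 = 4.1 cm
V = pi * 4.1^2 * 19.1 = 1008.6743 cm^3

Answer: 1008.6743 cm^3


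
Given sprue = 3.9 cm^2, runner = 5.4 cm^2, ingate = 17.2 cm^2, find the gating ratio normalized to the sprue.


Sprue:Runner:Ingate = 1 : 5.4/3.9 : 17.2/3.9 = 1:1.38:4.41

Answer: 1:1.38:4.41


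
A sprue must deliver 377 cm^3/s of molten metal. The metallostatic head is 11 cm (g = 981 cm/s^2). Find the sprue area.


Formula: v = sqrt(2*g*h), A = Q/v
Velocity: v = sqrt(2 * 981 * 11) = sqrt(21582) = 146.9081 cm/s
Sprue area: A = Q / v = 377 / 146.9081 = 2.5662 cm^2

Answer: 2.5662 cm^2


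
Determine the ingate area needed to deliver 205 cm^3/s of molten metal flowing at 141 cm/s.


Formula: A_ingate = Q / v  (continuity equation)
A = 205 cm^3/s / 141 cm/s = 1.4539 cm^2

1.4539 cm^2


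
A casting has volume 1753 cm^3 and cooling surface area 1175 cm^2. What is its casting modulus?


Formula: Casting Modulus M = V / A
M = 1753 cm^3 / 1175 cm^2 = 1.4919 cm


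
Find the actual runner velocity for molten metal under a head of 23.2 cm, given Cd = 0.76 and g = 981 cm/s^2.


Formula: v = Cd * sqrt(2 * g * h)  (Torricelli with discharge coefficient)
2*g*h = 2 * 981 * 23.2 = 45518.4 cm^2/s^2
sqrt(45518.4) = 213.35042 cm/s
v = 0.76 * 213.35042 = 162.1463 cm/s

Final answer: 162.1463 cm/s


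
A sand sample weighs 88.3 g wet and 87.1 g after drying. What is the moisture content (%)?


Formula: MC = (W_wet - W_dry) / W_wet * 100
Water mass = 88.3 - 87.1 = 1.2 g
MC = 1.2 / 88.3 * 100 = 1.3590%


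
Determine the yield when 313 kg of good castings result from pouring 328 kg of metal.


Formula: Casting Yield = (W_good / W_total) * 100
Yield = (313 kg / 328 kg) * 100 = 95.4268%

95.4268%


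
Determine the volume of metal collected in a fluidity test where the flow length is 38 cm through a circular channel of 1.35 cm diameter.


Formula: V = pi * (d/2)^2 * L  (cylinder volume)
Radius = 1.35/2 = 0.675 cm
V = pi * 0.675^2 * 38 = 54.3927 cm^3

54.3927 cm^3


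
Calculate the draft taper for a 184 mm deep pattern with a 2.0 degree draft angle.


Formula: taper = depth * tan(draft_angle)
tan(2.0 deg) = 0.0349208
taper = 184 mm * 0.0349208 = 6.4254 mm

Answer: 6.4254 mm


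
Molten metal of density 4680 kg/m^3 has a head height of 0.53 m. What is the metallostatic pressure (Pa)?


Formula: P = rho * g * h
rho * g = 4680 * 9.81 = 45910.8 N/m^3
P = 45910.8 * 0.53 = 24332.7240 Pa

Final answer: 24332.7240 Pa


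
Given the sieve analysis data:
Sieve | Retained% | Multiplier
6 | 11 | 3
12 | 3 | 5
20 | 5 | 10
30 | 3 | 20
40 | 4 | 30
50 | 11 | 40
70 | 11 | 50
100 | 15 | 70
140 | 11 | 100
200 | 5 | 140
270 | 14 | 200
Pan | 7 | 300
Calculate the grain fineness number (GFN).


Formula: GFN = sum(pct * multiplier) / sum(pct)
sum(pct * multiplier) = 9018
sum(pct) = 100
GFN = 9018 / 100 = 90.18

Answer: 90.18


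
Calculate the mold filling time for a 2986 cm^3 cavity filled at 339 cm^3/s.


Formula: t_fill = V_mold / Q_flow
t = 2986 cm^3 / 339 cm^3/s = 8.8083 s

Final answer: 8.8083 s


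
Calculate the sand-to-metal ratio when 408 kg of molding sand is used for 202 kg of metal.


Formula: Sand-to-Metal Ratio = W_sand / W_metal
Ratio = 408 kg / 202 kg = 2.0198

Final answer: 2.0198


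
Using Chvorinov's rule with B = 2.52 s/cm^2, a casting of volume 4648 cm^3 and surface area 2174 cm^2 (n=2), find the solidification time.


Formula: t_s = B * (V/A)^n  (Chvorinov's rule, n=2)
Modulus M = V/A = 4648/2174 = 2.137994 cm
M^2 = 2.137994^2 = 4.571018 cm^2
t_s = 2.52 * 4.571018 = 11.5190 s

Answer: 11.5190 s


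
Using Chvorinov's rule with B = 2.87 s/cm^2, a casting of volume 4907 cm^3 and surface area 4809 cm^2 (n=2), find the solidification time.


Formula: t_s = B * (V/A)^n  (Chvorinov's rule, n=2)
Modulus M = V/A = 4907/4809 = 1.020378 cm
M^2 = 1.020378^2 = 1.041171 cm^2
t_s = 2.87 * 1.041171 = 2.9882 s

Final answer: 2.9882 s


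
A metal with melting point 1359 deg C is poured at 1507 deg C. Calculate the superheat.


Formula: Superheat = T_pour - T_melt
Superheat = 1507 - 1359 = 148 deg C


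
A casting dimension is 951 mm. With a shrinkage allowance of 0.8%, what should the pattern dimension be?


Formula: L_pattern = L_casting * (1 + shrinkage_rate/100)
Shrinkage factor = 1 + 0.8/100 = 1.008
L_pattern = 951 mm * 1.008 = 958.6080 mm

958.6080 mm


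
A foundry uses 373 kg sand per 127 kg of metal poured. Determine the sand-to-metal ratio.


Formula: Sand-to-Metal Ratio = W_sand / W_metal
Ratio = 373 kg / 127 kg = 2.9370

Final answer: 2.9370


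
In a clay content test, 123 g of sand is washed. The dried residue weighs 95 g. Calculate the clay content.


Formula: Clay% = (W_total - W_washed) / W_total * 100
Clay mass = 123 - 95 = 28 g
Clay% = 28 / 123 * 100 = 22.7642%

22.7642%


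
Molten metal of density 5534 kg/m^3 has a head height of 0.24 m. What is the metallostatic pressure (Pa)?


Formula: P = rho * g * h
rho * g = 5534 * 9.81 = 54288.54 N/m^3
P = 54288.54 * 0.24 = 13029.2496 Pa

Final answer: 13029.2496 Pa


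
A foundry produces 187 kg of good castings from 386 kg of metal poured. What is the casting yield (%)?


Formula: Casting Yield = (W_good / W_total) * 100
Yield = (187 kg / 386 kg) * 100 = 48.4456%

48.4456%


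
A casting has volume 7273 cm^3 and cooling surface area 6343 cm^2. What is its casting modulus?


Formula: Casting Modulus M = V / A
M = 7273 cm^3 / 6343 cm^2 = 1.1466 cm

Final answer: 1.1466 cm


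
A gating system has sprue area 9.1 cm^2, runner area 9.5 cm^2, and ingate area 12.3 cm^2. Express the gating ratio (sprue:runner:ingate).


Sprue:Runner:Ingate = 1 : 9.5/9.1 : 12.3/9.1 = 1:1.04:1.35

1:1.04:1.35


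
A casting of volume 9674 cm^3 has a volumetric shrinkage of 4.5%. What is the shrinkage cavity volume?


Formula: V_shrink = V_casting * shrinkage_pct / 100
V_shrink = 9674 cm^3 * 4.5 / 100 = 435.3300 cm^3

435.3300 cm^3


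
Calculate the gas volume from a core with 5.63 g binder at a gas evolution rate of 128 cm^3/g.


Formula: V_gas = W_binder * gas_evolution_rate
V = 5.63 g * 128 cm^3/g = 720.6400 cm^3

Answer: 720.6400 cm^3


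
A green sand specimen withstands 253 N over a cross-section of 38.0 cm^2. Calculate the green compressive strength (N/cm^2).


Formula: Compressive Strength = Force / Area
Strength = 253 N / 38.0 cm^2 = 6.6579 N/cm^2


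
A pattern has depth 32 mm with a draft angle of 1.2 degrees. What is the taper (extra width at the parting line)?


Formula: taper = depth * tan(draft_angle)
tan(1.2 deg) = 0.0209470
taper = 32 mm * 0.0209470 = 0.6703 mm

0.6703 mm


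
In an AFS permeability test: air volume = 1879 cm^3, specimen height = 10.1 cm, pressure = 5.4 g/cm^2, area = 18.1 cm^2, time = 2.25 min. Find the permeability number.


Formula: Permeability Number P = (V * H) / (p * A * t)
Numerator: V * H = 1879 * 10.1 = 18977.9
Denominator: p * A * t = 5.4 * 18.1 * 2.25 = 219.915
P = 18977.9 / 219.915 = 86.2965

86.2965


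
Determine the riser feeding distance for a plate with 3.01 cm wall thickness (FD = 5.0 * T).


Formula: FD = 5.0 * T  (riser feeding-distance rule)
FD = 5.0 * 3.01 cm = 15.0500 cm

Answer: 15.0500 cm


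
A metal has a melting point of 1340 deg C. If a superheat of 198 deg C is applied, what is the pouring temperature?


Formula: T_pour = T_melt + Superheat
T_pour = 1340 + 198 = 1538 deg C


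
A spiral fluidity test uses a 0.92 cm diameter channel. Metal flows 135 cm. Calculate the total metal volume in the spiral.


Formula: V = pi * (d/2)^2 * L  (cylinder volume)
Radius = 0.92/2 = 0.46 cm
V = pi * 0.46^2 * 135 = 89.7427 cm^3

89.7427 cm^3


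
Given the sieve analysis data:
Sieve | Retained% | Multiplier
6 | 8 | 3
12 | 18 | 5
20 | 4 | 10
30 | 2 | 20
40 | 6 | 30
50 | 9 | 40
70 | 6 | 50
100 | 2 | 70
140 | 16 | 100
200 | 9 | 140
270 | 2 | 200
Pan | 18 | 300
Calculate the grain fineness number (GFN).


Formula: GFN = sum(pct * multiplier) / sum(pct)
sum(pct * multiplier) = 9834
sum(pct) = 100
GFN = 9834 / 100 = 98.34

Final answer: 98.34


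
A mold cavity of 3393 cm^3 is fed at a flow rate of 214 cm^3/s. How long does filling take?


Formula: t_fill = V_mold / Q_flow
t = 3393 cm^3 / 214 cm^3/s = 15.8551 s


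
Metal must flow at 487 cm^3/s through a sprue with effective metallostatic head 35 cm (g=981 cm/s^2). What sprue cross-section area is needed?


Formula: v = sqrt(2*g*h), A = Q/v
Velocity: v = sqrt(2 * 981 * 35) = sqrt(68670) = 262.0496 cm/s
Sprue area: A = Q / v = 487 / 262.0496 = 1.8584 cm^2

Answer: 1.8584 cm^2


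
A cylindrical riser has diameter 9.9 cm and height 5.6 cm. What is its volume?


Formula: V = pi * (D/2)^2 * H  (cylinder volume)
Radius = D/2 = 9.9/2 = 4.95 cm
V = pi * 4.95^2 * 5.6 = 431.0705 cm^3

Final answer: 431.0705 cm^3


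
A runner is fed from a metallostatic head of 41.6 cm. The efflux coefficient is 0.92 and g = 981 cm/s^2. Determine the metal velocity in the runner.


Formula: v = Cd * sqrt(2 * g * h)  (Torricelli with discharge coefficient)
2*g*h = 2 * 981 * 41.6 = 81619.2 cm^2/s^2
sqrt(81619.2) = 285.69074 cm/s
v = 0.92 * 285.69074 = 262.8355 cm/s

Final answer: 262.8355 cm/s


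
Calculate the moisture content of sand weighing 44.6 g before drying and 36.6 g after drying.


Formula: MC = (W_wet - W_dry) / W_wet * 100
Water mass = 44.6 - 36.6 = 8.0 g
MC = 8.0 / 44.6 * 100 = 17.9372%


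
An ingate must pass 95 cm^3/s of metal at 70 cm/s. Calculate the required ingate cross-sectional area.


Formula: A_ingate = Q / v  (continuity equation)
A = 95 cm^3/s / 70 cm/s = 1.3571 cm^2

1.3571 cm^2


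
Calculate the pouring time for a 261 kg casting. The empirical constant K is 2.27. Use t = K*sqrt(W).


Formula: t = K * sqrt(W)
sqrt(W) = sqrt(261) = 16.15549
t = 2.27 * 16.15549 = 36.6730 s


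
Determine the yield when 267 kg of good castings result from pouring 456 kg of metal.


Formula: Casting Yield = (W_good / W_total) * 100
Yield = (267 kg / 456 kg) * 100 = 58.5526%

Final answer: 58.5526%


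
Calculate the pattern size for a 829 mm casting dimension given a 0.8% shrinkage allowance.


Formula: L_pattern = L_casting * (1 + shrinkage_rate/100)
Shrinkage factor = 1 + 0.8/100 = 1.008
L_pattern = 829 mm * 1.008 = 835.6320 mm

835.6320 mm


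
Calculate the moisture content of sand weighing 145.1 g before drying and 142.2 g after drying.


Formula: MC = (W_wet - W_dry) / W_wet * 100
Water mass = 145.1 - 142.2 = 2.9 g
MC = 2.9 / 145.1 * 100 = 1.9986%


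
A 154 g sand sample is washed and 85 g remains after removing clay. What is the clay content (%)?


Formula: Clay% = (W_total - W_washed) / W_total * 100
Clay mass = 154 - 85 = 69 g
Clay% = 69 / 154 * 100 = 44.8052%

44.8052%


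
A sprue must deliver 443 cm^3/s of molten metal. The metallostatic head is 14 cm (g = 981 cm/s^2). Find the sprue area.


Formula: v = sqrt(2*g*h), A = Q/v
Velocity: v = sqrt(2 * 981 * 14) = sqrt(27468) = 165.7347 cm/s
Sprue area: A = Q / v = 443 / 165.7347 = 2.6729 cm^2

Answer: 2.6729 cm^2


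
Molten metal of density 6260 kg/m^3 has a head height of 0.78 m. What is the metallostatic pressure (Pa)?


Formula: P = rho * g * h
rho * g = 6260 * 9.81 = 61410.6 N/m^3
P = 61410.6 * 0.78 = 47900.2680 Pa

Answer: 47900.2680 Pa


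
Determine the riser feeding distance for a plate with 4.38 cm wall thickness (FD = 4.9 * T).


Formula: FD = 4.9 * T  (riser feeding-distance rule)
FD = 4.9 * 4.38 cm = 21.4620 cm

Final answer: 21.4620 cm


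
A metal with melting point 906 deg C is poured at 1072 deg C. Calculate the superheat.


Formula: Superheat = T_pour - T_melt
Superheat = 1072 - 906 = 166 deg C

Final answer: 166 deg C


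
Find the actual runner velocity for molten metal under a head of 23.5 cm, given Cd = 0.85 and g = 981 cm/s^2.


Formula: v = Cd * sqrt(2 * g * h)  (Torricelli with discharge coefficient)
2*g*h = 2 * 981 * 23.5 = 46107.0 cm^2/s^2
sqrt(46107.0) = 214.72541 cm/s
v = 0.85 * 214.72541 = 182.5166 cm/s

Final answer: 182.5166 cm/s


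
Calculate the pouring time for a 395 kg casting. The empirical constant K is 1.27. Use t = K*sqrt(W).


Formula: t = K * sqrt(W)
sqrt(W) = sqrt(395) = 19.87461
t = 1.27 * 19.87461 = 25.2408 s

25.2408 s


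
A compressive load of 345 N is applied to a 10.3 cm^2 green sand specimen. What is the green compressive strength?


Formula: Compressive Strength = Force / Area
Strength = 345 N / 10.3 cm^2 = 33.4951 N/cm^2


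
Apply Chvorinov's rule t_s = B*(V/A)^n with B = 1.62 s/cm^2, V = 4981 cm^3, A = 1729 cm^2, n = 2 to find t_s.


Formula: t_s = B * (V/A)^n  (Chvorinov's rule, n=2)
Modulus M = V/A = 4981/1729 = 2.880856 cm
M^2 = 2.880856^2 = 8.299331 cm^2
t_s = 1.62 * 8.299331 = 13.4449 s

Answer: 13.4449 s


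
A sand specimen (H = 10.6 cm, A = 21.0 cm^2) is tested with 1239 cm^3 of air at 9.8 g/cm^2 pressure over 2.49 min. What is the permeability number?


Formula: Permeability Number P = (V * H) / (p * A * t)
Numerator: V * H = 1239 * 10.6 = 13133.4
Denominator: p * A * t = 9.8 * 21.0 * 2.49 = 512.442
P = 13133.4 / 512.442 = 25.6290

Final answer: 25.6290


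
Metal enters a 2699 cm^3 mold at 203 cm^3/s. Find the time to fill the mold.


Formula: t_fill = V_mold / Q_flow
t = 2699 cm^3 / 203 cm^3/s = 13.2956 s


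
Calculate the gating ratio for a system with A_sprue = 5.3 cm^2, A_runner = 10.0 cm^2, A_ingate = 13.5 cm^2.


Sprue:Runner:Ingate = 1 : 10.0/5.3 : 13.5/5.3 = 1:1.89:2.55

Final answer: 1:1.89:2.55


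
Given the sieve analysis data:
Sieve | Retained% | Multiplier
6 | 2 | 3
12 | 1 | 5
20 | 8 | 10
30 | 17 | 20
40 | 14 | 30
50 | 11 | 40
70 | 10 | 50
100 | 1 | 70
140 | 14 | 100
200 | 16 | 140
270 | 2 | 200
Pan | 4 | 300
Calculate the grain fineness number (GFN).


Formula: GFN = sum(pct * multiplier) / sum(pct)
sum(pct * multiplier) = 7101
sum(pct) = 100
GFN = 7101 / 100 = 71.01

Final answer: 71.01


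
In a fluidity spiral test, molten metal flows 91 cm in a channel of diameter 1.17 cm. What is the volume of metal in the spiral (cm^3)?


Formula: V = pi * (d/2)^2 * L  (cylinder volume)
Radius = 1.17/2 = 0.585 cm
V = pi * 0.585^2 * 91 = 97.8370 cm^3


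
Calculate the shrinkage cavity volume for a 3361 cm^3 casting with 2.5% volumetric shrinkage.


Formula: V_shrink = V_casting * shrinkage_pct / 100
V_shrink = 3361 cm^3 * 2.5 / 100 = 84.0250 cm^3

Final answer: 84.0250 cm^3


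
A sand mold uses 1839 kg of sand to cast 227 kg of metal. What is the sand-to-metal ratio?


Formula: Sand-to-Metal Ratio = W_sand / W_metal
Ratio = 1839 kg / 227 kg = 8.1013

Final answer: 8.1013


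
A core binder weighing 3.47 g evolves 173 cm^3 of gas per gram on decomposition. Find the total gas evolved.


Formula: V_gas = W_binder * gas_evolution_rate
V = 3.47 g * 173 cm^3/g = 600.3100 cm^3

Answer: 600.3100 cm^3


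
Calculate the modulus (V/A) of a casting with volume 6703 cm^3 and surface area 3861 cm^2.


Formula: Casting Modulus M = V / A
M = 6703 cm^3 / 3861 cm^2 = 1.7361 cm

Final answer: 1.7361 cm


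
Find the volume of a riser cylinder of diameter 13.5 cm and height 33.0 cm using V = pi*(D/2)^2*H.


Formula: V = pi * (D/2)^2 * H  (cylinder volume)
Radius = D/2 = 13.5/2 = 6.75 cm
V = pi * 6.75^2 * 33.0 = 4723.5809 cm^3

4723.5809 cm^3


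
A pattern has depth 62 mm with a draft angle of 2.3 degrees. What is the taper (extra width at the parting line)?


Formula: taper = depth * tan(draft_angle)
tan(2.3 deg) = 0.0401641
taper = 62 mm * 0.0401641 = 2.4902 mm

Final answer: 2.4902 mm


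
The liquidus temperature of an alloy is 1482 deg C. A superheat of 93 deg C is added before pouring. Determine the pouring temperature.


Formula: T_pour = T_melt + Superheat
T_pour = 1482 + 93 = 1575 deg C

Answer: 1575 deg C


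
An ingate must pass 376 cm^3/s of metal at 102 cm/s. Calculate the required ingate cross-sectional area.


Formula: A_ingate = Q / v  (continuity equation)
A = 376 cm^3/s / 102 cm/s = 3.6863 cm^2

Final answer: 3.6863 cm^2


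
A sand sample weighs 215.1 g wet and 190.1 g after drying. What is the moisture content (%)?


Formula: MC = (W_wet - W_dry) / W_wet * 100
Water mass = 215.1 - 190.1 = 25.0 g
MC = 25.0 / 215.1 * 100 = 11.6225%

11.6225%


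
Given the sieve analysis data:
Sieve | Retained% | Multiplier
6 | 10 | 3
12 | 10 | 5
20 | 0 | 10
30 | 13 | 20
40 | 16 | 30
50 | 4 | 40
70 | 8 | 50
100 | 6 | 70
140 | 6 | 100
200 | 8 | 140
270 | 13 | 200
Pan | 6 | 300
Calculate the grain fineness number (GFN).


Formula: GFN = sum(pct * multiplier) / sum(pct)
sum(pct * multiplier) = 7920
sum(pct) = 100
GFN = 7920 / 100 = 79.20


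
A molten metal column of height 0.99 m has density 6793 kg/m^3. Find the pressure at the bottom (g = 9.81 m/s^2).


Formula: P = rho * g * h
rho * g = 6793 * 9.81 = 66639.33 N/m^3
P = 66639.33 * 0.99 = 65972.9367 Pa


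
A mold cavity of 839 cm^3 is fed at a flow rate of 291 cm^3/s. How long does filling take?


Formula: t_fill = V_mold / Q_flow
t = 839 cm^3 / 291 cm^3/s = 2.8832 s

Final answer: 2.8832 s


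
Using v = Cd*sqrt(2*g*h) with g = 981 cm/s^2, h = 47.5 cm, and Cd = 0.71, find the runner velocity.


Formula: v = Cd * sqrt(2 * g * h)  (Torricelli with discharge coefficient)
2*g*h = 2 * 981 * 47.5 = 93195.0 cm^2/s^2
sqrt(93195.0) = 305.27856 cm/s
v = 0.71 * 305.27856 = 216.7478 cm/s

Final answer: 216.7478 cm/s


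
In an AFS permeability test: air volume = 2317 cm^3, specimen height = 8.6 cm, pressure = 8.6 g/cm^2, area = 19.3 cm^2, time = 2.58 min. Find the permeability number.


Formula: Permeability Number P = (V * H) / (p * A * t)
Numerator: V * H = 2317 * 8.6 = 19926.2
Denominator: p * A * t = 8.6 * 19.3 * 2.58 = 428.2284
P = 19926.2 / 428.2284 = 46.5317


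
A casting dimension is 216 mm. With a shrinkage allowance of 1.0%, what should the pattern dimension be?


Formula: L_pattern = L_casting * (1 + shrinkage_rate/100)
Shrinkage factor = 1 + 1.0/100 = 1.01
L_pattern = 216 mm * 1.01 = 218.1600 mm


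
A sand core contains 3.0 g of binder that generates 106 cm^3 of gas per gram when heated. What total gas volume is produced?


Formula: V_gas = W_binder * gas_evolution_rate
V = 3.0 g * 106 cm^3/g = 318.0000 cm^3

318.0000 cm^3


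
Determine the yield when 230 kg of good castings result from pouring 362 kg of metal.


Formula: Casting Yield = (W_good / W_total) * 100
Yield = (230 kg / 362 kg) * 100 = 63.5359%

Answer: 63.5359%


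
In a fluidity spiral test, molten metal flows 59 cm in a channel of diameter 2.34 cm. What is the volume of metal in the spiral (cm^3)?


Formula: V = pi * (d/2)^2 * L  (cylinder volume)
Radius = 2.34/2 = 1.17 cm
V = pi * 1.17^2 * 59 = 253.7310 cm^3


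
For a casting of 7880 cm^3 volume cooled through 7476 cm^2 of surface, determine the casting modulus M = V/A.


Formula: Casting Modulus M = V / A
M = 7880 cm^3 / 7476 cm^2 = 1.0540 cm

1.0540 cm


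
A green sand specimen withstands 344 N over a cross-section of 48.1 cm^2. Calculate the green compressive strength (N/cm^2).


Formula: Compressive Strength = Force / Area
Strength = 344 N / 48.1 cm^2 = 7.1518 N/cm^2


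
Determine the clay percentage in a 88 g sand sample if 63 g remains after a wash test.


Formula: Clay% = (W_total - W_washed) / W_total * 100
Clay mass = 88 - 63 = 25 g
Clay% = 25 / 88 * 100 = 28.4091%

28.4091%


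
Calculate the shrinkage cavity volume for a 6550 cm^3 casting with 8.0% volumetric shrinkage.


Formula: V_shrink = V_casting * shrinkage_pct / 100
V_shrink = 6550 cm^3 * 8.0 / 100 = 524.0000 cm^3

Final answer: 524.0000 cm^3


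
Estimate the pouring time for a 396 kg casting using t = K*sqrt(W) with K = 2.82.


Formula: t = K * sqrt(W)
sqrt(W) = sqrt(396) = 19.89975
t = 2.82 * 19.89975 = 56.1173 s


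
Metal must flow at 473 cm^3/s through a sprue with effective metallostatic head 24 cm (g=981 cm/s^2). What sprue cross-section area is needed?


Formula: v = sqrt(2*g*h), A = Q/v
Velocity: v = sqrt(2 * 981 * 24) = sqrt(47088) = 216.9977 cm/s
Sprue area: A = Q / v = 473 / 216.9977 = 2.1797 cm^2

Final answer: 2.1797 cm^2


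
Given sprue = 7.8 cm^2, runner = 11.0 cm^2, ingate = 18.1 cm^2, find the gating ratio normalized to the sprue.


Sprue:Runner:Ingate = 1 : 11.0/7.8 : 18.1/7.8 = 1:1.41:2.32


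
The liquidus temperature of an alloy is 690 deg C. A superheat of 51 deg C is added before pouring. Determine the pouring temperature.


Formula: T_pour = T_melt + Superheat
T_pour = 690 + 51 = 741 deg C

741 deg C


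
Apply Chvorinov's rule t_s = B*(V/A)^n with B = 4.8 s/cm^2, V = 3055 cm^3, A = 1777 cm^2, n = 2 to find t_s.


Formula: t_s = B * (V/A)^n  (Chvorinov's rule, n=2)
Modulus M = V/A = 3055/1777 = 1.719190 cm
M^2 = 1.719190^2 = 2.955614 cm^2
t_s = 4.8 * 2.955614 = 14.1869 s

14.1869 s


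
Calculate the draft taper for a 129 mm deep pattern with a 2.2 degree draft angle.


Formula: taper = depth * tan(draft_angle)
tan(2.2 deg) = 0.0384161
taper = 129 mm * 0.0384161 = 4.9557 mm

Final answer: 4.9557 mm


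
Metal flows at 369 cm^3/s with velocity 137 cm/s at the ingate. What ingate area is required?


Formula: A_ingate = Q / v  (continuity equation)
A = 369 cm^3/s / 137 cm/s = 2.6934 cm^2

2.6934 cm^2


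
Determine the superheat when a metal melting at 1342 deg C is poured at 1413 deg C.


Formula: Superheat = T_pour - T_melt
Superheat = 1413 - 1342 = 71 deg C

Final answer: 71 deg C


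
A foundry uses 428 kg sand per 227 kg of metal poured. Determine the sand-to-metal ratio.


Formula: Sand-to-Metal Ratio = W_sand / W_metal
Ratio = 428 kg / 227 kg = 1.8855


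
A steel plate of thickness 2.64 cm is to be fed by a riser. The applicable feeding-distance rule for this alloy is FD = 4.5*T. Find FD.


Formula: FD = 4.5 * T  (riser feeding-distance rule)
FD = 4.5 * 2.64 cm = 11.8800 cm


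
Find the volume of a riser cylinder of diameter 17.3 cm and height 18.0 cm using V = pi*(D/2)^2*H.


Formula: V = pi * (D/2)^2 * H  (cylinder volume)
Radius = D/2 = 17.3/2 = 8.65 cm
V = pi * 8.65^2 * 18.0 = 4231.1127 cm^3

Answer: 4231.1127 cm^3


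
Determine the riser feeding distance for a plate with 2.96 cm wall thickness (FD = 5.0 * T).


Formula: FD = 5.0 * T  (riser feeding-distance rule)
FD = 5.0 * 2.96 cm = 14.8000 cm

14.8000 cm


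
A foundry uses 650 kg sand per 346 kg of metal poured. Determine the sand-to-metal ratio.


Formula: Sand-to-Metal Ratio = W_sand / W_metal
Ratio = 650 kg / 346 kg = 1.8786


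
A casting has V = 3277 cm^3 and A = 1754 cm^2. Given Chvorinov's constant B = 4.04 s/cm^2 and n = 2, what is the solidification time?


Formula: t_s = B * (V/A)^n  (Chvorinov's rule, n=2)
Modulus M = V/A = 3277/1754 = 1.868301 cm
M^2 = 1.868301^2 = 3.490549 cm^2
t_s = 4.04 * 3.490549 = 14.1018 s


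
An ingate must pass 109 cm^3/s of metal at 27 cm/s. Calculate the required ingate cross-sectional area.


Formula: A_ingate = Q / v  (continuity equation)
A = 109 cm^3/s / 27 cm/s = 4.0370 cm^2

4.0370 cm^2


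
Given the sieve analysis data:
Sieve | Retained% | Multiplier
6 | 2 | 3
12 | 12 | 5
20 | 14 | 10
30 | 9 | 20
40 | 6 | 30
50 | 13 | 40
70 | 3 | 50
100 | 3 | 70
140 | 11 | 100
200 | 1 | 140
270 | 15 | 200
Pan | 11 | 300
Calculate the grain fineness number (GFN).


Formula: GFN = sum(pct * multiplier) / sum(pct)
sum(pct * multiplier) = 8986
sum(pct) = 100
GFN = 8986 / 100 = 89.86

Final answer: 89.86


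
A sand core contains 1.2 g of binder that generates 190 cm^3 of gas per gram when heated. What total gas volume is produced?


Formula: V_gas = W_binder * gas_evolution_rate
V = 1.2 g * 190 cm^3/g = 228.0000 cm^3
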